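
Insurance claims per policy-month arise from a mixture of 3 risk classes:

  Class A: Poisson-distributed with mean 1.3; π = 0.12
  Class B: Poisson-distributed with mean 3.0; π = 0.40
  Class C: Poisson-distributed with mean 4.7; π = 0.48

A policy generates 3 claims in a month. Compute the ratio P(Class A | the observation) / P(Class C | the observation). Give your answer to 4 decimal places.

0.1585

Only the two components matter; the odds are (π_i f_i(x)) / (π_j f_j(x)).
Poisson probabilities:
  p_A = 0.0997921
  p_B = 0.224042
  p_C = 0.157383
0.011975 / 0.0755439 ≈ 0.1585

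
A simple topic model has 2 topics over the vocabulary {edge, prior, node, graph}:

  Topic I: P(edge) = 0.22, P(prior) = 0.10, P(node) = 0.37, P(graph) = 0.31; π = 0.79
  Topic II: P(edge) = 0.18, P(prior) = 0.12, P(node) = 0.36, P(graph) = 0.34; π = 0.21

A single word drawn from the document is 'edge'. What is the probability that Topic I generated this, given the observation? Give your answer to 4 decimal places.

0.8214

By Bayes' theorem, P(k | x) = P(Z=k) f_k(x) / Σ_j P(Z=j) f_j(x).
Component likelihoods at x = 'edge':
  f_I = P(edge | comp) = 0.22
  f_II = P(edge | comp) = 0.18
Unnormalised posteriors:
  P(Z=I)·f_I = 0.79 × 0.22 = 0.1738
  P(Z=II)·f_II = 0.21 × 0.18 = 0.0378
Sum: 0.1738 + 0.0378 = 0.2116
P(Topic I | x) ≈ 0.8214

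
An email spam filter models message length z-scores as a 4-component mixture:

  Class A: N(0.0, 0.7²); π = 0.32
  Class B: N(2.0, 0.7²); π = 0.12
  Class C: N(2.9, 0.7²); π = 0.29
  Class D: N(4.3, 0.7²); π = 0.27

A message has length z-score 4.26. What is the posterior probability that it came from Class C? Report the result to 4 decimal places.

Posterior ∝ prior × likelihood, so P(k | x) ∝ π_k f_k(x); normalise over all components.
Evaluate each component's likelihood at the observed value:
  f_A = 5.17088e-09
  f_B = 0.00310699
  f_C = 0.0863272
  f_D = 0.568988
Unnormalised posteriors:
  π_A·f_A = 0.32 × 5.17088e-09 = 1.65468e-09
  π_B·f_B = 0.12 × 0.00310699 = 0.000372839
  π_C·f_C = 0.29 × 0.0863272 = 0.0250349
  π_D·f_D = 0.27 × 0.568988 = 0.153627
Marginal: 1.65468e-09 + 0.000372839 + 0.0250349 + 0.153627 = 0.179034
So the posterior for Class C is 0.0250349 / 0.179034 ≈ 0.1398.

0.1398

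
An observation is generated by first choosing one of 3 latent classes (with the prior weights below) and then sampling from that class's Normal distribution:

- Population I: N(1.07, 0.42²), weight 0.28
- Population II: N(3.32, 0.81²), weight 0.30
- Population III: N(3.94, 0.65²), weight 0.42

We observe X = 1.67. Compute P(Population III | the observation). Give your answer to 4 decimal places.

0.0050

The responsibility of component k is P(Z=k) f_k(x) divided by Σ_j P(Z=j) f_j(x).
Component likelihoods at x = 1.67:
  f_I = (1/(0.42·√(2π)))·exp(−(1.67−1.07)²/(2·0.42²)) = 0.949863·exp(-1.02041) = 0.342376
  f_II = (1/(0.81·√(2π)))·exp(−(1.67−3.32)²/(2·0.81²)) = 0.492521·exp(-2.07476) = 0.0618541
  f_III = (1/(0.65·√(2π)))·exp(−(1.67−3.94)²/(2·0.65²)) = 0.613757·exp(-6.09811) = 0.00137919
Prior × likelihood for each component:
  P(Z=I)·f_I = 0.28 × 0.342376 = 0.0958652
  P(Z=II)·f_II = 0.30 × 0.0618541 = 0.0185562
  P(Z=III)·f_III = 0.42 × 0.00137919 = 0.000579258
Marginal: 0.0958652 + 0.0185562 + 0.000579258 = 0.115001
P(Population III | 1.67) ≈ 0.0050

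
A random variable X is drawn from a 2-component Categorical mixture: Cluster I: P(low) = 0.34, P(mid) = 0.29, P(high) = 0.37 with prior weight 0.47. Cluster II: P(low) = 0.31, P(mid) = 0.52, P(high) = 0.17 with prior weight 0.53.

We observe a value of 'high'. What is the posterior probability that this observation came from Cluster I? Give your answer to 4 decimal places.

Apply Bayes' rule: the posterior for each component is proportional to its prior times its likelihood at x.
Component likelihoods at x = 'high':
  L_I = 0.37
  L_II = 0.17
Unnormalised posteriors:
  P(Z=I)·L_I = 0.47 × 0.37 = 0.1739
  P(Z=II)·L_II = 0.53 × 0.17 = 0.0901
Evidence: 0.1739 + 0.0901 = 0.264
P(Cluster I | the observation) = 0.1739 / 0.264 ≈ 0.6587

0.6587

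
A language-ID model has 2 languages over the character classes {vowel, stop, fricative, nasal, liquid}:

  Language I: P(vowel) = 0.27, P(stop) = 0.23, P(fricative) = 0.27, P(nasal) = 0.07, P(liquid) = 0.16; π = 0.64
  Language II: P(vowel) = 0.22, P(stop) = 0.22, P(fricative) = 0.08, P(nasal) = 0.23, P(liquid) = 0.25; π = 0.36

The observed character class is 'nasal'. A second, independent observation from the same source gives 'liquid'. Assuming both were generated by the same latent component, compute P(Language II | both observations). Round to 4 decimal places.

0.7428

By Bayes' theorem, P(k | x) = π_k f_k(x) / Σ_j π_j f_j(x).
Since both observations come from the same component, the likelihood for component k is f_k(x₁)·f_k(x₂).
  f_I = [0.07] × [0.16] = 0.0112
  f_II = [0.23] × [0.25] = 0.0575
Weight by the priors:
  π_I·f_I = 0.64 × 0.0112 = 0.007168
  π_II·f_II = 0.36 × 0.0575 = 0.0207
Evidence: 0.007168 + 0.0207 = 0.027868
P(Language II | x₁, x₂) ≈ 0.7428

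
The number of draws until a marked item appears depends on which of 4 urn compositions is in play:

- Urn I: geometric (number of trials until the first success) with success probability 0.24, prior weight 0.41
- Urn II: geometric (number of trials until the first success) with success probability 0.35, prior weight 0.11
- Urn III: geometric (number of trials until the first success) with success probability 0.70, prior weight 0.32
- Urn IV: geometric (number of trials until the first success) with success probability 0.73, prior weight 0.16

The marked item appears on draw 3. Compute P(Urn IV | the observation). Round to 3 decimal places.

0.084

Posterior ∝ prior × likelihood, so P(k | x) ∝ π_k f_k(x); normalise over all components.
Component likelihoods at x = 3:
  f_I = 0.138624
  f_II = 0.147875
  f_III = 0.063
  f_IV = 0.053217
Unnormalised posteriors:
  π_I·f_I = 0.41 × 0.138624 = 0.0568358
  π_II·f_II = 0.11 × 0.147875 = 0.0162662
  π_III·f_III = 0.32 × 0.063 = 0.02016
  π_IV·f_IV = 0.16 × 0.053217 = 0.00851472
Normaliser: 0.0568358 + 0.0162662 + 0.02016 + 0.00851472 = 0.101777
So the posterior for Urn IV is 0.00851472 / 0.101777 ≈ 0.084.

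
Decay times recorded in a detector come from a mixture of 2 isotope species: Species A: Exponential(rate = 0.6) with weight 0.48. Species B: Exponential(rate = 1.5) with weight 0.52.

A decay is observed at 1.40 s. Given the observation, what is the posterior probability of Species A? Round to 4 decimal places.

0.5655

The responsibility of component k is π_k f_k(x) divided by Σ_j π_j f_j(x).
Exponential densities:
  p_A = 0.6·e^(−0.6·1.40) = 0.6·e^(−0.8400) = 0.259026
  p_B = 1.5·e^(−1.5·1.40) = 1.5·e^(−2.1000) = 0.183685
Prior × likelihood for each component:
  π_A·p_A = 0.48 × 0.259026 = 0.124333
  π_B·p_B = 0.52 × 0.183685 = 0.095516
Normaliser: 0.124333 + 0.095516 = 0.219849
P(Species A | x) = 0.124333 / 0.219849 ≈ 0.5655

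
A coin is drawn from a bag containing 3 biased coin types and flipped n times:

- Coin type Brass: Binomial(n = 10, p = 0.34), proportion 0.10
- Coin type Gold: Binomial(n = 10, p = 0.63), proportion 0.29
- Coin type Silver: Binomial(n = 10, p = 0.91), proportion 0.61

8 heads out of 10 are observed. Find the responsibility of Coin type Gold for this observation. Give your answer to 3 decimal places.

0.297

By Bayes' theorem, P(k | x) = w_k f_k(x) / Σ_j w_j f_j(x).
Evaluate each component's likelihood at the observed value:
  L_Brass = C(10,8)·0.34^8·0.66^2 = 45·0.000178579·0.4356 = 0.00350051
  L_Gold = C(10,8)·0.63^8·0.37^2 = 45·0.0248156·0.1369 = 0.152876
  L_Silver = C(10,8)·0.91^8·0.09^2 = 45·0.470253·0.0081 = 0.171407
Unnormalised posteriors:
  w_Brass·L_Brass = 0.10 × 0.00350051 = 0.000350051
  w_Gold·L_Gold = 0.29 × 0.152876 = 0.0443341
  w_Silver·L_Silver = 0.61 × 0.171407 = 0.104558
Marginal: 0.000350051 + 0.0443341 + 0.104558 = 0.149242
P(Coin type Gold | x) ≈ 0.297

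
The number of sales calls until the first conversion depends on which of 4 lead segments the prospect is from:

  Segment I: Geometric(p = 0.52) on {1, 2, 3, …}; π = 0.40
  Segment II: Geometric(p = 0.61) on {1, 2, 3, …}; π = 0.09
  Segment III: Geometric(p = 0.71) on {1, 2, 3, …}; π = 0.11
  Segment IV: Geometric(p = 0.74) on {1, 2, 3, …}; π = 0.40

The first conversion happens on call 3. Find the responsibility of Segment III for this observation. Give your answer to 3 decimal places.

Apply Bayes' rule: the posterior for each component is proportional to its prior times its likelihood at x.
Component likelihoods at x = 3:
  p_I = 0.119808
  p_II = 0.092781
  p_III = 0.059711
  p_IV = 0.050024
Weight by the priors:
  P(Z=I)·p_I = 0.40 × 0.119808 = 0.0479232
  P(Z=II)·p_II = 0.09 × 0.092781 = 0.00835029
  P(Z=III)·p_III = 0.11 × 0.059711 = 0.00656821
  P(Z=IV)·p_IV = 0.40 × 0.050024 = 0.0200096
Sum: 0.0479232 + 0.00835029 + 0.00656821 + 0.0200096 = 0.0828513
P(Segment III | 3) = 0.00656821 / 0.0828513 ≈ 0.079

0.079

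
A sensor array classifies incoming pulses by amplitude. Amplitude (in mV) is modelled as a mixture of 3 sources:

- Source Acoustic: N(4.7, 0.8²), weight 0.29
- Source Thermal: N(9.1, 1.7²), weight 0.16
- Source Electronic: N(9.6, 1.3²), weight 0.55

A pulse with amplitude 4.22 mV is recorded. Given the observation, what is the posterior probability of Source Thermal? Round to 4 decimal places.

The responsibility of component k is P(Z=k) f_k(x) divided by Σ_j P(Z=j) f_j(x).
Normal densities:
  p_Acoustic = 0.416531
  p_Thermal = 0.0038116
  p_Electronic = 5.86024e-05
Unnormalised posteriors:
  P(Z=Acoustic)·p_Acoustic = 0.29 × 0.416531 = 0.120794
  P(Z=Thermal)·p_Thermal = 0.16 × 0.0038116 = 0.000609857
  P(Z=Electronic)·p_Electronic = 0.55 × 5.86024e-05 = 3.22313e-05
Normaliser: 0.120794 + 0.000609857 + 3.22313e-05 = 0.121436
Responsibility of Source Thermal: 0.000609857 / 0.121436 ≈ 0.0050

0.0050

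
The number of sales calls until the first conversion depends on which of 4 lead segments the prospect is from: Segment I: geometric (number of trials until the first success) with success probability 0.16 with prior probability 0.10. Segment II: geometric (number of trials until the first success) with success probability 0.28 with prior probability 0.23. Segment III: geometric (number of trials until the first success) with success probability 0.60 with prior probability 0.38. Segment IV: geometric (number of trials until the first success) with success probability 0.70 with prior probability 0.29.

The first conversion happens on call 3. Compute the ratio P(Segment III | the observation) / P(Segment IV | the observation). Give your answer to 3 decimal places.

Since P(k|x) ∝ P(Z=k) f_k(x), the posterior odds are P(Z=i) f_i(x) / (P(Z=j) f_j(x)).
Component likelihoods at x = 3:
  p_I = 0.16·(1−0.16)^2 = 0.16·0.7056 = 0.112896
  p_II = 0.28·(1−0.28)^2 = 0.28·0.5184 = 0.145152
  p_III = 0.60·(1−0.60)^2 = 0.60·0.16 = 0.096
  p_IV = 0.70·(1−0.70)^2 = 0.70·0.09 = 0.063
Odds = (0.38/0.29) × (0.096/0.063) = 1.31034 × 1.52381 ≈ 1.997

1.997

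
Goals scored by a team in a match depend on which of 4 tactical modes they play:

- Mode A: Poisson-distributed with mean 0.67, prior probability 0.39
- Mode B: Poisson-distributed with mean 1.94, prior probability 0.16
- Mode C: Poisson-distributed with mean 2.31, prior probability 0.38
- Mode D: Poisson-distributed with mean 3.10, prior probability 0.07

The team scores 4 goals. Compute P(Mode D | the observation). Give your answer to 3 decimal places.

0.168

P(component k | x) = π_k·f_k(x) / marginal(x), where marginal(x) = Σ_j π_j·f_j(x).
Evaluate each component's likelihood at the observed value:
  f_A = e^(−0.67)·0.67^4/4! = 0.00429646
  f_B = e^(−1.94)·1.94^4/4! = 0.0848134
  f_C = e^(−2.31)·2.31^4/4! = 0.117765
  f_D = e^(−3.10)·3.10^4/4! = 0.17335
Multiply by the mixture weights:
  π_A·f_A = 0.39 × 0.00429646 = 0.00167562
  π_B·f_B = 0.16 × 0.0848134 = 0.0135701
  π_C·f_C = 0.38 × 0.117765 = 0.0447507
  π_D·f_D = 0.07 × 0.17335 = 0.0121345
Denominator: 0.00167562 + 0.0135701 + 0.0447507 + 0.0121345 = 0.0721309
So the posterior for Mode D is 0.0121345 / 0.0721309 ≈ 0.168.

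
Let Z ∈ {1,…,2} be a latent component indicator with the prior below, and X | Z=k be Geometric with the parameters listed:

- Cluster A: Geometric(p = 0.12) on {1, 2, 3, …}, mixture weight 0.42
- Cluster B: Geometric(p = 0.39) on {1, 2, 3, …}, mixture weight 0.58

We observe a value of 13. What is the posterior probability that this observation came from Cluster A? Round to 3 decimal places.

0.948

Posterior ∝ prior × likelihood, so P(k | x) ∝ π_k f_k(x); normalise over all components.
Component likelihoods at x = 13:
  p_A = 0.12·(1−0.12)^12 = 0.12·0.215671 = 0.0258805
  p_B = 0.39·(1−0.39)^12 = 0.39·0.00265435 = 0.0010352
Multiply by the mixture weights:
  π_A·p_A = 0.42 × 0.0258805 = 0.0108698
  π_B·p_B = 0.58 × 0.0010352 = 0.000600414
Marginal: 0.0108698 + 0.000600414 = 0.0114702
P(Cluster A | 13) ≈ 0.948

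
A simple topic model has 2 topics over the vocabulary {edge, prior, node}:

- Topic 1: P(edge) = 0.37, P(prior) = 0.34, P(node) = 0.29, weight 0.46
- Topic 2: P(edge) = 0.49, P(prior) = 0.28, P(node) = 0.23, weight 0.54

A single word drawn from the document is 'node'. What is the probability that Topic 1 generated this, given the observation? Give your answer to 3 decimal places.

Posterior ∝ prior × likelihood, so P(k | x) ∝ π_k f_k(x); normalise over all components.
Evaluate each component's likelihood at the observed value:
  p_1 = P(node | comp) = 0.29
  p_2 = P(node | comp) = 0.23
Multiply by the mixture weights:
  π_1·p_1 = 0.46 × 0.29 = 0.1334
  π_2·p_2 = 0.54 × 0.23 = 0.1242
Normaliser: 0.1334 + 0.1242 = 0.2576
So the posterior for Topic 1 is 0.1334 / 0.2576 ≈ 0.518.

0.518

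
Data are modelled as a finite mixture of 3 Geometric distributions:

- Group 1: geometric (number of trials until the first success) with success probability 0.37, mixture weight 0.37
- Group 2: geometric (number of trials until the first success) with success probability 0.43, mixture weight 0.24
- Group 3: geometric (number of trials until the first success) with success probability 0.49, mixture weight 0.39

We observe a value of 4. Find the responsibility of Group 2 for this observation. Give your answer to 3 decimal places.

0.243

Apply Bayes' rule: the posterior for each component is proportional to its prior times its likelihood at x.
Geometric probabilities:
  f_1 = 0.0925174
  f_2 = 0.079633
  f_3 = 0.064999
Unnormalised posteriors:
  P(Z=1)·f_1 = 0.37 × 0.0925174 = 0.0342314
  P(Z=2)·f_2 = 0.24 × 0.079633 = 0.0191119
  P(Z=3)·f_3 = 0.39 × 0.064999 = 0.0253496
Normaliser: 0.0342314 + 0.0191119 + 0.0253496 = 0.078693
Responsibility of Group 2: 0.0191119 / 0.078693 ≈ 0.243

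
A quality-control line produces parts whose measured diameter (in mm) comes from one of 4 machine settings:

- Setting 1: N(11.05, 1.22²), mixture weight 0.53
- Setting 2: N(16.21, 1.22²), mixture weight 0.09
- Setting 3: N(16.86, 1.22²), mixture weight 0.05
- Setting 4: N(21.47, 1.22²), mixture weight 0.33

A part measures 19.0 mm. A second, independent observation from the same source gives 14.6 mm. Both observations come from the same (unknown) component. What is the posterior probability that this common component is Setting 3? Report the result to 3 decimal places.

The responsibility of component k is P(Z=k) f_k(x) divided by Σ_j P(Z=j) f_j(x).
Since both observations come from the same component, the likelihood for component k is f_k(x₁)·f_k(x₂).
  p_1 = [(1/(1.22·√(2π)))·exp(−(19.0−11.05)²/(2·1.22²)) = 0.327002·exp(-21.23169) = 1.96673e-10] × [0.00474169] = 9.32559e-13
  p_2 = [(1/(1.22·√(2π)))·exp(−(19.0−16.21)²/(2·1.22²)) = 0.327002·exp(-2.61492) = 0.0239279] × [0.136893] = 0.00327555
  p_3 = [(1/(1.22·√(2π)))·exp(−(19.0−16.86)²/(2·1.22²)) = 0.327002·exp(-1.53843) = 0.0702131] × [0.0588013] = 0.00412862
  p_4 = [(1/(1.22·√(2π)))·exp(−(19.0−21.47)²/(2·1.22²)) = 0.327002·exp(-2.04948) = 0.0421183] × [4.25451e-08] = 1.79193e-09
Prior × likelihood for each component:
  P(Z=1)·p_1 = 0.53 × 9.32559e-13 = 4.94257e-13
  P(Z=2)·p_2 = 0.09 × 0.00327555 = 0.0002948
  P(Z=3)·p_3 = 0.05 × 0.00412862 = 0.000206431
  P(Z=4)·p_4 = 0.33 × 1.79193e-09 = 5.91337e-10
Normaliser: 4.94257e-13 + 0.0002948 + 0.000206431 + 5.91337e-10 = 0.000501232
Responsibility of Setting 3: 0.000206431 / 0.000501232 ≈ 0.412

0.412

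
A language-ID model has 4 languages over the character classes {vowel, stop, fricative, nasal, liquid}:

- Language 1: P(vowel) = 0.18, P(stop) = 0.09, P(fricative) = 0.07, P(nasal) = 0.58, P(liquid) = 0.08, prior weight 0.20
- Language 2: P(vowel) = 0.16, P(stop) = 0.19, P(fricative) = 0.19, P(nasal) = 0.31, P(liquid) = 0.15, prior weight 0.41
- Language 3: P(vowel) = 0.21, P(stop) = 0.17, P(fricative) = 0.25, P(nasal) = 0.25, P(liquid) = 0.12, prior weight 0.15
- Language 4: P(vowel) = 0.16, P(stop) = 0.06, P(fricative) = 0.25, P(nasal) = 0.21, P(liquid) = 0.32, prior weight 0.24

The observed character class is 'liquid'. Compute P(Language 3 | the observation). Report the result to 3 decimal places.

0.104

The responsibility of component k is π_k f_k(x) divided by Σ_j π_j f_j(x).
Component likelihoods at x = 'liquid':
  p_1 = P(liquid | comp) = 0.08
  p_2 = P(liquid | comp) = 0.15
  p_3 = P(liquid | comp) = 0.12
  p_4 = P(liquid | comp) = 0.32
Prior × likelihood for each component:
  π_1·p_1 = 0.20 × 0.08 = 0.016
  π_2·p_2 = 0.41 × 0.15 = 0.0615
  π_3·p_3 = 0.15 × 0.12 = 0.018
  π_4·p_4 = 0.24 × 0.32 = 0.0768
Denominator: 0.016 + 0.0615 + 0.018 + 0.0768 = 0.1723
P(Language 3 | the observation) = 0.018 / 0.1723 ≈ 0.104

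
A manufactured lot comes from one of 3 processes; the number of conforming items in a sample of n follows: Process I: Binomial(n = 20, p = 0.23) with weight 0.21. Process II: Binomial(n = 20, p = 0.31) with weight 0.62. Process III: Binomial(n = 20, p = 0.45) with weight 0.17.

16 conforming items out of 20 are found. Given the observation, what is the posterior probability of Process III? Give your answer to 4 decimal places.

Posterior ∝ prior × likelihood, so P(k | x) ∝ π_k f_k(x); normalise over all components.
Component likelihoods at x = 16 conforming items out of 20:
  p_I = 1.04448e-07
  p_II = 7.98872e-06
  p_III = 0.00125356
Prior × likelihood for each component:
  π_I·p_I = 0.21 × 1.04448e-07 = 2.19342e-08
  π_II·p_II = 0.62 × 7.98872e-06 = 4.95301e-06
  π_III·p_III = 0.17 × 0.00125356 = 0.000213105
Marginal: 2.19342e-08 + 4.95301e-06 + 0.000213105 = 0.00021808
So the posterior for Process III is 0.000213105 / 0.00021808 ≈ 0.9772.

0.9772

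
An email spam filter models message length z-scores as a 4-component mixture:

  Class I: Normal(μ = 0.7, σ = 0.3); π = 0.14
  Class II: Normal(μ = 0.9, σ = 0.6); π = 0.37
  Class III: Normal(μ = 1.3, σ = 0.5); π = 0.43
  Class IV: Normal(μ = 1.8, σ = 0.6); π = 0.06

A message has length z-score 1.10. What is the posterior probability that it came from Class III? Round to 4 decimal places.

0.4901

P(component k | x) = P(Z=k)·f_k(x) / marginal(x), where marginal(x) = Σ_j P(Z=j)·f_j(x).
Component likelihoods at x = 1.10:
  p_I = 0.5467
  p_II = 0.628972
  p_III = 0.73654
  p_IV = 0.336664
Weight by the priors:
  P(Z=I)·p_I = 0.14 × 0.5467 = 0.076538
  P(Z=II)·p_II = 0.37 × 0.628972 = 0.23272
  P(Z=III)·p_III = 0.43 × 0.73654 = 0.316712
  P(Z=IV)·p_IV = 0.06 × 0.336664 = 0.0201999
Normaliser: 0.076538 + 0.23272 + 0.316712 + 0.0201999 = 0.64617
P(Class III | the observation) ≈ 0.4901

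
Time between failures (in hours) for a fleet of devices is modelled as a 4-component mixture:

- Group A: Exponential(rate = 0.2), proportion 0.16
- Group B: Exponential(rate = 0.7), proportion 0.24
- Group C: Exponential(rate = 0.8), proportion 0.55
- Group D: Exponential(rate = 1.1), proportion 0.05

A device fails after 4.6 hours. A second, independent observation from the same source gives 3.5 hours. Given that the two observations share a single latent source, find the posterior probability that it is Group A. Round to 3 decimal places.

P(component k | x) = w_k·f_k(x) / marginal(x), where marginal(x) = Σ_j w_j·f_j(x).
Since both observations come from the same component, the likelihood for component k is f_k(x₁)·f_k(x₂).
  L_A = [0.2·e^(−0.2·4.6) = 0.2·e^(−0.9200) = 0.0797038] × [0.0993171] = 0.00791595
  L_B = [0.7·e^(−0.7·4.6) = 0.7·e^(−3.2200) = 0.0279685] × [0.0604055] = 0.00168945
  L_C = [0.8·e^(−0.8·4.6) = 0.8·e^(−3.6800) = 0.0201784] × [0.0486481] = 0.000981639
  L_D = [1.1·e^(−1.1·4.6) = 1.1·e^(−5.0600) = 0.00698012] × [0.0234077] = 0.000163389
Weight by the priors:
  w_A·L_A = 0.16 × 0.00791595 = 0.00126655
  w_B·L_B = 0.24 × 0.00168945 = 0.000405469
  w_C·L_C = 0.55 × 0.000981639 = 0.000539901
  w_D·L_D = 0.05 × 0.000163389 = 8.16943e-06
Evidence: 0.00126655 + 0.000405469 + 0.000539901 + 8.16943e-06 = 0.00222009
P(Group A | x₁, x₂) ≈ 0.570

0.570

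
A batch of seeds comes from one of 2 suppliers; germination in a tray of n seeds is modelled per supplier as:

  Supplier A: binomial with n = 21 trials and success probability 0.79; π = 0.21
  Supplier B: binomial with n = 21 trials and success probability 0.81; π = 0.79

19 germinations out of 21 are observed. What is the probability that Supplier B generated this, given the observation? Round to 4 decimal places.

Posterior ∝ prior × likelihood, so P(k | x) ∝ π_k f_k(x); normalise over all components.
Binomial probabilities:
  f_A = C(21,19)·0.79^19·0.21^2 = 210·0.0113479·0.0441 = 0.105093
  f_B = C(21,19)·0.81^19·0.19^2 = 210·0.018248·0.0361 = 0.138338
Weight by the priors:
  π_A·f_A = 0.21 × 0.105093 = 0.0220695
  π_B·f_B = 0.79 × 0.138338 = 0.109287
Marginal: 0.0220695 + 0.109287 = 0.131357
P(Supplier B | 19 germinations out of 21) = 0.109287 / 0.131357 ≈ 0.8320

0.8320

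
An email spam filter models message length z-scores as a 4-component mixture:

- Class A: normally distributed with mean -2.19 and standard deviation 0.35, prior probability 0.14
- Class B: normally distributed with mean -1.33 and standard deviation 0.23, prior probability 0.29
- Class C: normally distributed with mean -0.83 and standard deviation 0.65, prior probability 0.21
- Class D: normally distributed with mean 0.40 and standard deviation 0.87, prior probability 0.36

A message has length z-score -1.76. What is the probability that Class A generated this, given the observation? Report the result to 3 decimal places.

Posterior ∝ prior × likelihood, so P(k | x) ∝ P(Z=k) f_k(x); normalise over all components.
Normal densities:
  p_A = 0.535899
  p_B = 0.302129
  p_C = 0.220533
  p_D = 0.0210318
Weight by the priors:
  P(Z=A)·p_A = 0.14 × 0.535899 = 0.0750258
  P(Z=B)·p_B = 0.29 × 0.302129 = 0.0876175
  P(Z=C)·p_C = 0.21 × 0.220533 = 0.046312
  P(Z=D)·p_D = 0.36 × 0.0210318 = 0.00757143
Marginal: 0.0750258 + 0.0876175 + 0.046312 + 0.00757143 = 0.216527
P(Class A | -1.76) = 0.0750258 / 0.216527 ≈ 0.346

0.346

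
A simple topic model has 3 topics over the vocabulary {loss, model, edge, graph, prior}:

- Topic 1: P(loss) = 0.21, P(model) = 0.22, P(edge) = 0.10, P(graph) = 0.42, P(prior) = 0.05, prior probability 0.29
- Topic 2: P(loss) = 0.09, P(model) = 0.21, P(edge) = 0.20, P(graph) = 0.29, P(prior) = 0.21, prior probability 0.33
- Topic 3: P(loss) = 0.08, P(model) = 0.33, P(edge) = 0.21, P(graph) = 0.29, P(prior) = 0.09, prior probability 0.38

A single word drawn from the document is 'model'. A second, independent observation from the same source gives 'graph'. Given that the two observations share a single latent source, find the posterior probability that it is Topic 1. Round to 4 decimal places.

0.3218

The responsibility of component k is π_k f_k(x) divided by Σ_j π_j f_j(x).
Since both observations come from the same component, the likelihood for component k is f_k(x₁)·f_k(x₂).
  L_1 = [0.22] × [0.42] = 0.0924
  L_2 = [0.21] × [0.29] = 0.0609
  L_3 = [0.33] × [0.29] = 0.0957
Multiply by the mixture weights:
  π_1·L_1 = 0.29 × 0.0924 = 0.026796
  π_2·L_2 = 0.33 × 0.0609 = 0.020097
  π_3·L_3 = 0.38 × 0.0957 = 0.036366
Evidence: 0.026796 + 0.020097 + 0.036366 = 0.083259
P(Topic 1 | x₁, x₂) = 0.026796 / 0.083259 ≈ 0.3218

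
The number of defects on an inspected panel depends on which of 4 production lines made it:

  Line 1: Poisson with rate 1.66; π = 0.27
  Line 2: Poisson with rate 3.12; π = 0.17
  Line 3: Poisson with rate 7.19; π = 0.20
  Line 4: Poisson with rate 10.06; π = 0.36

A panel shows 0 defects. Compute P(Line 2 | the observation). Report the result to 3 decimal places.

0.127

P(component k | x) = π_k·f_k(x) / marginal(x), where marginal(x) = Σ_j π_j·f_j(x).
Poisson probabilities:
  p_1 = e^(−1.66)·1.66^0/0! = 0.190139
  p_2 = e^(−3.12)·3.12^0/0! = 0.0441572
  p_3 = e^(−7.19)·7.19^0/0! = 0.000754089
  p_4 = e^(−10.06)·10.06^0/0! = 4.2756e-05
Unnormalised posteriors:
  π_1·p_1 = 0.27 × 0.190139 = 0.0513375
  π_2·p_2 = 0.17 × 0.0441572 = 0.00750672
  π_3·p_3 = 0.20 × 0.000754089 = 0.000150818
  π_4·p_4 = 0.36 × 4.2756e-05 = 1.53922e-05
Sum: 0.0513375 + 0.00750672 + 0.000150818 + 1.53922e-05 = 0.0590105
So the posterior for Line 2 is 0.00750672 / 0.0590105 ≈ 0.127.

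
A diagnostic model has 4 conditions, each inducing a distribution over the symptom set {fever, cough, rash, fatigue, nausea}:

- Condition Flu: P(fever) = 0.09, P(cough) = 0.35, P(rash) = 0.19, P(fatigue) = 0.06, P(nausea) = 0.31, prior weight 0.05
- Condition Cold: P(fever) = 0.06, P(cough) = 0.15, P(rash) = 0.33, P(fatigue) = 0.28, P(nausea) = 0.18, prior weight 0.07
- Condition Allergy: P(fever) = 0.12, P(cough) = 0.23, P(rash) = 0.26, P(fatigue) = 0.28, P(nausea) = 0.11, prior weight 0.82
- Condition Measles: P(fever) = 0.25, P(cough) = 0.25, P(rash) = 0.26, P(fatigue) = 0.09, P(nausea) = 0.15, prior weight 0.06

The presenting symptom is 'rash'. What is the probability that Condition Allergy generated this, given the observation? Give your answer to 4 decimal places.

Apply Bayes' rule: the posterior for each component is proportional to its prior times its likelihood at x.
Component likelihoods at x = 'rash':
  f_Flu = P(rash | comp) = 0.19
  f_Cold = P(rash | comp) = 0.33
  f_Allergy = P(rash | comp) = 0.26
  f_Measles = P(rash | comp) = 0.26
Prior × likelihood for each component:
  π_Flu·f_Flu = 0.05 × 0.19 = 0.0095
  π_Cold·f_Cold = 0.07 × 0.33 = 0.0231
  π_Allergy·f_Allergy = 0.82 × 0.26 = 0.2132
  π_Measles·f_Measles = 0.06 × 0.26 = 0.0156
Denominator: 0.0095 + 0.0231 + 0.2132 + 0.0156 = 0.2614
Responsibility of Condition Allergy: 0.2132 / 0.2614 ≈ 0.8156

0.8156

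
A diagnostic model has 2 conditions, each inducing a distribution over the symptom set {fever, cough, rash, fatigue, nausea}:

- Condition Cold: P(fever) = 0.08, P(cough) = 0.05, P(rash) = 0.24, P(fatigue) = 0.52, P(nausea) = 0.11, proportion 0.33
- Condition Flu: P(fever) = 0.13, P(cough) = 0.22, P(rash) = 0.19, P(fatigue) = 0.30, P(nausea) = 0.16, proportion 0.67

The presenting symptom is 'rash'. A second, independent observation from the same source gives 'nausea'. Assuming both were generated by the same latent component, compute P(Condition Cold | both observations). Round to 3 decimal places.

Apply Bayes' rule: the posterior for each component is proportional to its prior times its likelihood at x.
Since both observations come from the same component, the likelihood for component k is f_k(x₁)·f_k(x₂).
  f_Cold = [0.24] × [0.11] = 0.0264
  f_Flu = [0.19] × [0.16] = 0.0304
Prior × likelihood for each component:
  w_Cold·f_Cold = 0.33 × 0.0264 = 0.008712
  w_Flu·f_Flu = 0.67 × 0.0304 = 0.020368
Sum: 0.008712 + 0.020368 = 0.02908
P(Condition Cold | x₁, x₂) = 0.008712 / 0.02908 ≈ 0.300

0.300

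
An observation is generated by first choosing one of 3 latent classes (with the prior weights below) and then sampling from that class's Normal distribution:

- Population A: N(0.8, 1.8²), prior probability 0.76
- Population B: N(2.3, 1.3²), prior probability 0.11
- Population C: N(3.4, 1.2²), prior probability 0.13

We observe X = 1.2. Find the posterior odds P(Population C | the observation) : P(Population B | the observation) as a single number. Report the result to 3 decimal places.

Since P(k|x) ∝ π_k f_k(x), the posterior odds are π_i f_i(x) / (π_j f_j(x)).
Evaluate each component's likelihood at the observed value:
  L_A = 0.216229
  L_B = 0.214533
  L_C = 0.061926
0.00805038 / 0.0235986 ≈ 0.341

0.341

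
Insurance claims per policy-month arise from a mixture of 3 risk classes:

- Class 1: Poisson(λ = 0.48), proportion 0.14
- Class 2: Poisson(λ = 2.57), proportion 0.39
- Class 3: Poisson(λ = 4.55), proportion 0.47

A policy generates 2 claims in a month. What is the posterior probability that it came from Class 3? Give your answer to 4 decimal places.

Posterior ∝ prior × likelihood, so P(k | x) ∝ w_k f_k(x); normalise over all components.
Evaluate each component's likelihood at the observed value:
  p_1 = e^(−0.48)·0.48^2/2! = 0.0712838
  p_2 = e^(−2.57)·2.57^2/2! = 0.252755
  p_3 = e^(−4.55)·4.55^2/2! = 0.109384
Weight by the priors:
  w_1·p_1 = 0.14 × 0.0712838 = 0.00997974
  w_2·p_2 = 0.39 × 0.252755 = 0.0985744
  w_3·p_3 = 0.47 × 0.109384 = 0.0514104
Denominator: 0.00997974 + 0.0985744 + 0.0514104 = 0.159964
P(Class 3 | the observation) = 0.0514104 / 0.159964 ≈ 0.3214

0.3214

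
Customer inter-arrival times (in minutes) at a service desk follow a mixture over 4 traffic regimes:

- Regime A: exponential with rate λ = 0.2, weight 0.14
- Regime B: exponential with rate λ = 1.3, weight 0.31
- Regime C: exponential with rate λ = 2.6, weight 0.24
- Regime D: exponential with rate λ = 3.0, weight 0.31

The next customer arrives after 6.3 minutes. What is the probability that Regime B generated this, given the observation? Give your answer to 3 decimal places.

Apply Bayes' rule: the posterior for each component is proportional to its prior times its likelihood at x.
Component likelihoods at x = 6.3 minutes:
  f_A = 0.2·e^(−0.2·6.3) = 0.2·e^(−1.2600) = 0.0567308
  f_B = 1.3·e^(−1.3·6.3) = 1.3·e^(−8.1900) = 0.000360638
  f_C = 2.6·e^(−2.6·6.3) = 2.6·e^(−16.3800) = 2.00092e-07
  f_D = 3.0·e^(−3.0·6.3) = 3.0·e^(−18.9000) = 1.85761e-08
Multiply by the mixture weights:
  π_A·f_A = 0.14 × 0.0567308 = 0.00794231
  π_B·f_B = 0.31 × 0.000360638 = 0.000111798
  π_C·f_C = 0.24 × 2.00092e-07 = 4.80221e-08
  π_D·f_D = 0.31 × 1.85761e-08 = 5.7586e-09
Sum: 0.00794231 + 0.000111798 + 4.80221e-08 + 5.7586e-09 = 0.00805416
So the posterior for Regime B is 0.000111798 / 0.00805416 ≈ 0.014.

0.014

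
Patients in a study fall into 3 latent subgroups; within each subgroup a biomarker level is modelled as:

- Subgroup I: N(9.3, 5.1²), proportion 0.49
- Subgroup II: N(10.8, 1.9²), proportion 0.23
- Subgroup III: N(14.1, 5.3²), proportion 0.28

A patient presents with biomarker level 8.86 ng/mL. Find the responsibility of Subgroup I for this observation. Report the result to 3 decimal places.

Posterior ∝ prior × likelihood, so P(k | x) ∝ P(Z=k) f_k(x); normalise over all components.
Evaluate each component's likelihood at the observed value:
  p_I = 0.0779334
  p_II = 0.124672
  p_III = 0.0461717
Multiply by the mixture weights:
  P(Z=I)·p_I = 0.49 × 0.0779334 = 0.0381874
  P(Z=II)·p_II = 0.23 × 0.124672 = 0.0286746
  P(Z=III)·p_III = 0.28 × 0.0461717 = 0.0129281
Marginal: 0.0381874 + 0.0286746 + 0.0129281 = 0.0797901
So the posterior for Subgroup I is 0.0381874 / 0.0797901 ≈ 0.479.

0.479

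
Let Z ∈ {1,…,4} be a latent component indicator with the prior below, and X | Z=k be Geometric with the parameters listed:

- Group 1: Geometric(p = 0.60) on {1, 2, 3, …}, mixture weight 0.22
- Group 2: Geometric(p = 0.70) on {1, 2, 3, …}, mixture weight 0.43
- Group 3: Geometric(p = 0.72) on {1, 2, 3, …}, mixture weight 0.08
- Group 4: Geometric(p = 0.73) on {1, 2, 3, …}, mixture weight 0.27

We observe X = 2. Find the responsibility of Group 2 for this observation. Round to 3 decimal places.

0.425

By Bayes' theorem, P(k | x) = π_k f_k(x) / Σ_j π_j f_j(x).
Component likelihoods at x = 2:
  f_1 = 0.60·(1−0.60)^1 = 0.60·0.4 = 0.24
  f_2 = 0.70·(1−0.70)^1 = 0.70·0.3 = 0.21
  f_3 = 0.72·(1−0.72)^1 = 0.72·0.28 = 0.2016
  f_4 = 0.73·(1−0.73)^1 = 0.73·0.27 = 0.1971
Weight by the priors:
  π_1·f_1 = 0.22 × 0.24 = 0.0528
  π_2·f_2 = 0.43 × 0.21 = 0.0903
  π_3·f_3 = 0.08 × 0.2016 = 0.016128
  π_4·f_4 = 0.27 × 0.1971 = 0.053217
Sum: 0.0528 + 0.0903 + 0.016128 + 0.053217 = 0.212445
Responsibility of Group 2: 0.0903 / 0.212445 ≈ 0.425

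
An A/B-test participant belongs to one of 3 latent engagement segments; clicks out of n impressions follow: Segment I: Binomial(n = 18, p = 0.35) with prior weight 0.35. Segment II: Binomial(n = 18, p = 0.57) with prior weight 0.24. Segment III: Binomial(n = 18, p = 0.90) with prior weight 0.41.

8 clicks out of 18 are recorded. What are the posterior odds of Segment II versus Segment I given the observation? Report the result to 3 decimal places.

Since P(k|x) ∝ π_k f_k(x), the posterior odds are π_i f_i(x) / (π_j f_j(x)).
Evaluate each component's likelihood at the observed value:
  p_I = 0.132659
  p_II = 0.105376
  p_III = 1.88364e-06
Odds = (0.24/0.35) × (0.105376/0.132659) = 0.685714 × 0.794338 ≈ 0.545

0.545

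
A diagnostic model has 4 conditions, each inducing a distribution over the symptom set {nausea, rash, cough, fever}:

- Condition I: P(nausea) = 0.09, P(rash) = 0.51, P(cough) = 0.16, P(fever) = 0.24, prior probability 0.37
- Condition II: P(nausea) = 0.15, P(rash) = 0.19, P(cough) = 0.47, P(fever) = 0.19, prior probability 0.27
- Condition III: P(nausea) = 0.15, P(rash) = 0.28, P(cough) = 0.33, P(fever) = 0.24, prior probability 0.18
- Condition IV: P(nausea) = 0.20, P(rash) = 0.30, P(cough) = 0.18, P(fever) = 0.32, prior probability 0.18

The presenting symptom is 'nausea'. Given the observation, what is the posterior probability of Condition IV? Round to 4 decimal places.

By Bayes' theorem, P(k | x) = π_k f_k(x) / Σ_j π_j f_j(x).
Component likelihoods at x = 'nausea':
  p_I = P(nausea | comp) = 0.09
  p_II = P(nausea | comp) = 0.15
  p_III = P(nausea | comp) = 0.15
  p_IV = P(nausea | comp) = 0.20
Unnormalised posteriors:
  π_I·p_I = 0.37 × 0.09 = 0.0333
  π_II·p_II = 0.27 × 0.15 = 0.0405
  π_III·p_III = 0.18 × 0.15 = 0.027
  π_IV·p_IV = 0.18 × 0.2 = 0.036
Evidence: 0.0333 + 0.0405 + 0.027 + 0.036 = 0.1368
P(Condition IV | x) = 0.036 / 0.1368 ≈ 0.2632

0.2632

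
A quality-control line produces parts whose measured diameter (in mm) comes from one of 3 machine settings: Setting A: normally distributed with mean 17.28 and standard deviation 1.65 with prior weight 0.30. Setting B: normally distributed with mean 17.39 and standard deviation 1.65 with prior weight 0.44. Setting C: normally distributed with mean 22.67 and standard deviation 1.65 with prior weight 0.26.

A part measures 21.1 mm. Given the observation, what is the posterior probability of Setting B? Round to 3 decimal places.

The responsibility of component k is P(Z=k) f_k(x) divided by Σ_j P(Z=j) f_j(x).
Component likelihoods at x = 21.1 mm:
  p_A = 0.016578
  p_B = 0.0193018
  p_C = 0.153754
Unnormalised posteriors:
  P(Z=A)·p_A = 0.30 × 0.016578 = 0.00497341
  P(Z=B)·p_B = 0.44 × 0.0193018 = 0.0084928
  P(Z=C)·p_C = 0.26 × 0.153754 = 0.0399759
Normaliser: 0.00497341 + 0.0084928 + 0.0399759 = 0.0534421
So the posterior for Setting B is 0.0084928 / 0.0534421 ≈ 0.159.

0.159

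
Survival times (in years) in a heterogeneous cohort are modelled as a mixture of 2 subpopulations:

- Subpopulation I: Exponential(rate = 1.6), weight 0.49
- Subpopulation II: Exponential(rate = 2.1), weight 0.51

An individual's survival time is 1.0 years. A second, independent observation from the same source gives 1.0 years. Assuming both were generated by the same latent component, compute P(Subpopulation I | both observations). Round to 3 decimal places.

0.603

Apply Bayes' rule: the posterior for each component is proportional to its prior times its likelihood at x.
Since both observations come from the same component, the likelihood for component k is f_k(x₁)·f_k(x₂).
  p_I = [1.6·e^(−1.6·1.0) = 1.6·e^(−1.6000) = 0.323034] × [0.323034] = 0.104351
  p_II = [2.1·e^(−2.1·1.0) = 2.1·e^(−2.1000) = 0.257158] × [0.257158] = 0.0661305
Unnormalised posteriors:
  π_I·p_I = 0.49 × 0.104351 = 0.0511321
  π_II·p_II = 0.51 × 0.0661305 = 0.0337266
Evidence: 0.0511321 + 0.0337266 = 0.0848587
So the posterior for Subpopulation I is 0.0511321 / 0.0848587 ≈ 0.603.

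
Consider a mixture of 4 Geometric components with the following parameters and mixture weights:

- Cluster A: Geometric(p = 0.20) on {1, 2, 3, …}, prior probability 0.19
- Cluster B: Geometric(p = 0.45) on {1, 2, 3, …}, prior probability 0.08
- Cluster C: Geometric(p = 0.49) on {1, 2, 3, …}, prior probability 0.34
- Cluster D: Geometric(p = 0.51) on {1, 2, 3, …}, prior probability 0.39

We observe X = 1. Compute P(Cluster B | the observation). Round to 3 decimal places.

By Bayes' theorem, P(k | x) = w_k f_k(x) / Σ_j w_j f_j(x).
Geometric probabilities:
  L_A = 0.20·(1−0.20)^0 = 0.20·1 = 0.2
  L_B = 0.45·(1−0.45)^0 = 0.45·1 = 0.45
  L_C = 0.49·(1−0.49)^0 = 0.49·1 = 0.49
  L_D = 0.51·(1−0.51)^0 = 0.51·1 = 0.51
Multiply by the mixture weights:
  w_A·L_A = 0.19 × 0.2 = 0.038
  w_B·L_B = 0.08 × 0.45 = 0.036
  w_C·L_C = 0.34 × 0.49 = 0.1666
  w_D·L_D = 0.39 × 0.51 = 0.1989
Sum: 0.038 + 0.036 + 0.1666 + 0.1989 = 0.4395
P(Cluster B | data) ≈ 0.082

0.082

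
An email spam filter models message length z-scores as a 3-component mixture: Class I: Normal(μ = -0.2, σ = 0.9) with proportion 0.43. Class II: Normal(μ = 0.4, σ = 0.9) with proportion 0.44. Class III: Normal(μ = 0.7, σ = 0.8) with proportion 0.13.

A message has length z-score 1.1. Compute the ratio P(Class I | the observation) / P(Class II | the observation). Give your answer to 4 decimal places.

The posterior odds equal the prior odds times the likelihood ratio: (P(Z=i)/P(Z=j))·(f_i(x)/f_j(x)).
Normal densities:
  p_I = (1/(0.9·√(2π)))·exp(−(1.1−-0.2)²/(2·0.9²)) = 0.443269·exp(-1.04321) = 0.156173
  p_II = (1/(0.9·√(2π)))·exp(−(1.1−0.4)²/(2·0.9²)) = 0.443269·exp(-0.30247) = 0.327572
  p_III = (1/(0.8·√(2π)))·exp(−(1.1−0.7)²/(2·0.8²)) = 0.498678·exp(-0.12500) = 0.440082
0.0671546 / 0.144132 ≈ 0.4659

0.4659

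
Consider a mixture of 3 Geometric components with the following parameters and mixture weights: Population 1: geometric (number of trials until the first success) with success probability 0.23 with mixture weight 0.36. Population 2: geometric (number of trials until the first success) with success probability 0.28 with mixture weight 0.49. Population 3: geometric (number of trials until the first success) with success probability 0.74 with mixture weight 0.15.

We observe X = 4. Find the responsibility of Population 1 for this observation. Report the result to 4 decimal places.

P(component k | x) = P(Z=k)·f_k(x) / marginal(x), where marginal(x) = Σ_j P(Z=j)·f_j(x).
Geometric probabilities:
  p_1 = 0.23·(1−0.23)^3 = 0.23·0.456533 = 0.105003
  p_2 = 0.28·(1−0.28)^3 = 0.28·0.373248 = 0.104509
  p_3 = 0.74·(1−0.74)^3 = 0.74·0.017576 = 0.0130062
Prior × likelihood for each component:
  P(Z=1)·p_1 = 0.36 × 0.105003 = 0.0378009
  P(Z=2)·p_2 = 0.49 × 0.104509 = 0.0512096
  P(Z=3)·p_3 = 0.15 × 0.0130062 = 0.00195094
Sum: 0.0378009 + 0.0512096 + 0.00195094 = 0.0909615
P(Population 1 | x) ≈ 0.4156

0.4156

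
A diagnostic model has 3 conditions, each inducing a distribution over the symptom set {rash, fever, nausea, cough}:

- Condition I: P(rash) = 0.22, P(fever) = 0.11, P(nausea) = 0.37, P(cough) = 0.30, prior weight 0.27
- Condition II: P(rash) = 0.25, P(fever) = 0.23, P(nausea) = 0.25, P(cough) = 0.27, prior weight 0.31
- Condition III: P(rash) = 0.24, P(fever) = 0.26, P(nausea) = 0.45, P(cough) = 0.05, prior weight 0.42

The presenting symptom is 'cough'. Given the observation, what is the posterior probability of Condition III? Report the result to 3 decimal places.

0.113

By Bayes' theorem, P(k | x) = P(Z=k) f_k(x) / Σ_j P(Z=j) f_j(x).
Evaluate each component's likelihood at the observed value:
  L_I = P(cough | comp) = 0.30
  L_II = P(cough | comp) = 0.27
  L_III = P(cough | comp) = 0.05
Unnormalised posteriors:
  P(Z=I)·L_I = 0.27 × 0.3 = 0.081
  P(Z=II)·L_II = 0.31 × 0.27 = 0.0837
  P(Z=III)·L_III = 0.42 × 0.05 = 0.021
Evidence: 0.081 + 0.0837 + 0.021 = 0.1857
P(Condition III | data) ≈ 0.113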